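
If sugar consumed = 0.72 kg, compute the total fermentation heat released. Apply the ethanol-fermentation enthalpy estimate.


Q = m_sugar · 590 kJ/kg
Q = 0.72 · 590

424.8000 kJ


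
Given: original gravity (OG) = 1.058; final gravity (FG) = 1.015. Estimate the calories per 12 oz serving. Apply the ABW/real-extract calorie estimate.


ABW = (OG−FG)·131.25·0.79/FG;  °P = 259 − 259/SG (for OG→OE and FG→AE);  RE = 0.1808·OE + 0.8192·AE;  Cal = (6.9·ABW + 4·(RE−0.1))·FG·3.55
ABW = (1.058 − 1.015)·131.25·0.79/1.015 = 4.3927
OE = 259 − 259/1.058 = 14.1985 °P
AE = 259 − 259/1.015 = 3.8276 °P
RE = 0.1808·14.1985 + 0.8192·3.8276 = 5.7026 °P
Cal = (6.9·4.3927 + 4·(5.7026−0.1))·1.015·3.55

189.9634 kcal


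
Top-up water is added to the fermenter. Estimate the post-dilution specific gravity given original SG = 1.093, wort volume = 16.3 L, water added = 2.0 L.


SG_new = 1 + (SG_old − 1)·V_old/(V_old + V_water)
pts = (1.093 − 1)·1000·16.3/(16.3 + 2.0) = 82.8361
SG_new = 1 + 82.8361/1000

1.0828


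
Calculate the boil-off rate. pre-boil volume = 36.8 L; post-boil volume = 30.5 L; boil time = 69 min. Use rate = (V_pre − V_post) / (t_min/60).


rate = (36.8 − 30.5) / (69/60)

5.4783 L/hr


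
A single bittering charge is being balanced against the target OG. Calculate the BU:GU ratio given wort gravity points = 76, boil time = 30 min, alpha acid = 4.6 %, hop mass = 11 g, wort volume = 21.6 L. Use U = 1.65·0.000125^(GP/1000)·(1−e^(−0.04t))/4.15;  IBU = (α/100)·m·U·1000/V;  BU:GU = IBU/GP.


U = 1.65·0.000125^(76/1000)·(1−e^(−0.04·30))/4.15 = 0.1403
IBU = (4.6/100)·11·0.1403·1000/21.6 = 3.2874
BU:GU = 3.2874/76

0.0433


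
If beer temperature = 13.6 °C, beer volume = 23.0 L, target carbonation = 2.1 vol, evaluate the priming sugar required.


residual = 14.695·(0.01821 + 0.09011·e^(−0.04·T));  sugar = (target − residual)·4.0·V
residual = 14.695·(0.01821 + 0.09011·e^(−0.04·13.6)) = 1.0362
sugar = (2.1 − 1.0362)·4.0·23.0

97.8723 g


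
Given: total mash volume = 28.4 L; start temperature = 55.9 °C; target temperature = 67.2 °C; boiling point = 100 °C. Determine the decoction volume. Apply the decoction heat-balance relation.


V_dec = V_total·(T_target − T_start)/(T_boil − T_start)
V_dec = 28.4·(67.2 − 55.9)/(100 − 55.9)

7.2771 L


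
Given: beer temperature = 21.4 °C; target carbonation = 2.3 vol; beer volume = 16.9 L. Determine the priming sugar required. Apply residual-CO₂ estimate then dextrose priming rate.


residual = 14.695·(0.01821 + 0.09011·e^(−0.04·T));  sugar = (target − residual)·4.0·V
residual = 14.695·(0.01821 + 0.09011·e^(−0.04·21.4)) = 0.8302
sugar = (2.3 − 0.8302)·4.0·16.9

99.3599 g


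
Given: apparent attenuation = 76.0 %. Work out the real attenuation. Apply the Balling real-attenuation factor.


RA = AA · 0.8192
RA = 76.0 · 0.8192

62.2592 %


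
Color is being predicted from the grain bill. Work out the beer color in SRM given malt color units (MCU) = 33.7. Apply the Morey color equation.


SRM = 1.4922 · MCU^0.6859
SRM = 1.4922 · 33.7^0.6859

16.6582 SRM


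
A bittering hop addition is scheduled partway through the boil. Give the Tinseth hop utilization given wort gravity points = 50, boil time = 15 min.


U = 1.65·0.000125^(GP/1000) · (1 − e^(−0.04·t))/4.15
bigness = 1.65·0.000125^(50/1000) = 1.0528
boil_factor = (1 − e^(−0.04·15))/4.15 = 0.1087
U = 1.0528 · 0.1087

0.1145


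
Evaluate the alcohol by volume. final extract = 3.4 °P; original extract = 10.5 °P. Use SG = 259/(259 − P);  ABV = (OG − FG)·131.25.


OG = 259/(259 − 10.5) = 1.0423
FG = 259/(259 − 3.4) = 1.0133
ABV = (1.0423 − 1.0133)·131.25

3.7999 % ABV


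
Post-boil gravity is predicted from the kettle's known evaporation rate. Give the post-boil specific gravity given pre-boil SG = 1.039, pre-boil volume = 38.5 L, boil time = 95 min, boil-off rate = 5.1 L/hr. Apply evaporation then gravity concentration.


V_post = V_pre − rate·(t/60);  SG_post = 1 + (SG_pre−1)·V_pre/V_post
V_post = 38.5 − 5.1·(95/60) = 30.4250
SG_post = 1 + (1.039 − 1)·38.5/30.4250

1.0494


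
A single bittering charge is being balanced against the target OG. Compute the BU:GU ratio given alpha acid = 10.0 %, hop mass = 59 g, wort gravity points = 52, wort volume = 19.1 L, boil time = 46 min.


U = 1.65·0.000125^(GP/1000)·(1−e^(−0.04t))/4.15;  IBU = (α/100)·m·U·1000/V;  BU:GU = IBU/GP
U = 1.65·0.000125^(52/1000)·(1−e^(−0.04·46))/4.15 = 0.2096
IBU = (10.0/100)·59·0.2096·1000/19.1 = 64.7417
BU:GU = 64.7417/52

1.2450


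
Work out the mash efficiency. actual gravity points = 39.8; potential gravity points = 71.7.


efficiency = actual / potential × 100
efficiency = 39.8 / 71.7 × 100

55.5091 %


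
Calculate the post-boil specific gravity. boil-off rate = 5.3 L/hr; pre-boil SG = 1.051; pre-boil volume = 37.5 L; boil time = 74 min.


V_post = V_pre − rate·(t/60);  SG_post = 1 + (SG_pre−1)·V_pre/V_post
V_post = 37.5 − 5.3·(74/60) = 30.9633
SG_post = 1 + (1.051 − 1)·37.5/30.9633

1.0618


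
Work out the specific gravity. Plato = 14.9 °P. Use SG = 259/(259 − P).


SG = 259/(259 − 14.9)

1.0610


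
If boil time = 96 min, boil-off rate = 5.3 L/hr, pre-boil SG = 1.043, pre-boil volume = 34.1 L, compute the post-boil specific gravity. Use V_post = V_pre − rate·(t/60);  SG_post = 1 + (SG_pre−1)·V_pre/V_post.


V_post = 34.1 − 5.3·(96/60) = 25.6200
SG_post = 1 + (1.043 − 1)·34.1/25.6200

1.0572


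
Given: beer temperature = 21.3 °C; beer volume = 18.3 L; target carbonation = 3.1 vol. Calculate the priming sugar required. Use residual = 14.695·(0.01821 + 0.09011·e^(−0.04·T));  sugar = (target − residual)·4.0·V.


residual = 14.695·(0.01821 + 0.09011·e^(−0.04·21.3)) = 0.8324
sugar = (3.1 − 0.8324)·4.0·18.3

165.9859 g


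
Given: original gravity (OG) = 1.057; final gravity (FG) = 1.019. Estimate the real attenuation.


AA = (OG−FG)/(OG−1)·100;  RA = AA·0.8192
AA = (1.057 − 1.019)/(1.057 − 1)·100 = 66.6667
RA = 66.6667·0.8192

54.6133 %


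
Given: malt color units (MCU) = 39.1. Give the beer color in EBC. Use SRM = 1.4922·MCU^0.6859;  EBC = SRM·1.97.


SRM = 1.4922·39.1^0.6859 = 18.4460
EBC = 18.4460·1.97

36.3385 EBC


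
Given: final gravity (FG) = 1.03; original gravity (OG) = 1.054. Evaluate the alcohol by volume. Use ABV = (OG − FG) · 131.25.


ABV = (1.054 − 1.03) · 131.25

3.1500 % ABV


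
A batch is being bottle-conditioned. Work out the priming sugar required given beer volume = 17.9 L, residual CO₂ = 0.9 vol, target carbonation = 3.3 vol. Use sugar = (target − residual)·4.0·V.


sugar = (3.3 − 0.9)·4.0·17.9

171.8400 g


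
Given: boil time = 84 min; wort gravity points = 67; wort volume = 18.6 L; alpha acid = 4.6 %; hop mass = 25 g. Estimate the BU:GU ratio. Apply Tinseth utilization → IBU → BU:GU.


U = 1.65·0.000125^(GP/1000)·(1−e^(−0.04t))/4.15;  IBU = (α/100)·m·U·1000/V;  BU:GU = IBU/GP
U = 1.65·0.000125^(67/1000)·(1−e^(−0.04·84))/4.15 = 0.2102
IBU = (4.6/100)·25·0.2102·1000/18.6 = 12.9945
BU:GU = 12.9945/67

0.1939


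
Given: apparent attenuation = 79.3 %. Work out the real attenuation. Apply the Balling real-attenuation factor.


RA = AA · 0.8192
RA = 79.3 · 0.8192

64.9626 %


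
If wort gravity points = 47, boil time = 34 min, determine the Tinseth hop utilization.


U = 1.65·0.000125^(GP/1000) · (1 − e^(−0.04·t))/4.15
bigness = 1.65·0.000125^(47/1000) = 1.0815
boil_factor = (1 − e^(−0.04·34))/4.15 = 0.1791
U = 1.0815 · 0.1791

0.1937


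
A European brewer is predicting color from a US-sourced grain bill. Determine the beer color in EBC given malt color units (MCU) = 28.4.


SRM = 1.4922·MCU^0.6859;  EBC = SRM·1.97
SRM = 1.4922·28.4^0.6859 = 14.8135
EBC = 14.8135·1.97

29.1826 EBC


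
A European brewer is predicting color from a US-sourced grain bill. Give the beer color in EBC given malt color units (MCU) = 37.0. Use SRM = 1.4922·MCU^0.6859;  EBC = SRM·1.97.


SRM = 1.4922·37.0^0.6859 = 17.7606
EBC = 17.7606·1.97

34.9883 EBC


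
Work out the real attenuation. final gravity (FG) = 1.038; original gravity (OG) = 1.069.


AA = (OG−FG)/(OG−1)·100;  RA = AA·0.8192
AA = (1.069 − 1.038)/(1.069 − 1)·100 = 44.9275
RA = 44.9275·0.8192

36.8046 %


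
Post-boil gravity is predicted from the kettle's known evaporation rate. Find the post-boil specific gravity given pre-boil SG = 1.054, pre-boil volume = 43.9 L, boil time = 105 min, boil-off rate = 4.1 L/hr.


V_post = V_pre − rate·(t/60);  SG_post = 1 + (SG_pre−1)·V_pre/V_post
V_post = 43.9 − 4.1·(105/60) = 36.7250
SG_post = 1 + (1.054 − 1)·43.9/36.7250

1.0646


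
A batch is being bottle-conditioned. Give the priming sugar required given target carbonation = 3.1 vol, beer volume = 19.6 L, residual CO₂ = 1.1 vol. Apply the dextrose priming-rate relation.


sugar = (target − residual)·4.0·V
sugar = (3.1 − 1.1)·4.0·19.6

156.8000 g


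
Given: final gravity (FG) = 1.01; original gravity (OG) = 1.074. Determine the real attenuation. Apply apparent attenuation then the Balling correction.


AA = (OG−FG)/(OG−1)·100;  RA = AA·0.8192
AA = (1.074 − 1.01)/(1.074 − 1)·100 = 86.4865
RA = 86.4865·0.8192

70.8497 %


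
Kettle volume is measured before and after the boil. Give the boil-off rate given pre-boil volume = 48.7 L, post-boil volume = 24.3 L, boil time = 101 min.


rate = (V_pre − V_post) / (t_min/60)
rate = (48.7 − 24.3) / (101/60)

14.4950 L/hr


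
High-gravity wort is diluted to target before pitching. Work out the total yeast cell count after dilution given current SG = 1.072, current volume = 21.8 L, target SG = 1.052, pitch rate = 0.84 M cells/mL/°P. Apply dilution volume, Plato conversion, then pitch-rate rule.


V_w = V·((SG_c−1)/(SG_t−1)−1);  °P = 259 − 259/SG_t;  cells = rate·(V+V_w)·°P
V_w = 21.8·((1.072−1)/(1.052−1)−1) = 8.3846
V_final = 21.8 + 8.3846 = 30.1846
°P = 259 − 259/1.052 = 12.8023
cells = 0.84·30.1846·12.8023

324.6028 billion cells


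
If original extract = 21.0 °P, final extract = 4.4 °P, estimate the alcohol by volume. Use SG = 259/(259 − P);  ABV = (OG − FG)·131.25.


OG = 259/(259 − 21.0) = 1.0882
FG = 259/(259 − 4.4) = 1.0173
ABV = (1.0882 − 1.0173)·131.25

9.3126 % ABV


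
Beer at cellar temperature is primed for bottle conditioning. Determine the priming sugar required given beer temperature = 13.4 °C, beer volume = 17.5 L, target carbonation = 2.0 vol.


residual = 14.695·(0.01821 + 0.09011·e^(−0.04·T));  sugar = (target − residual)·4.0·V
residual = 14.695·(0.01821 + 0.09011·e^(−0.04·13.4)) = 1.0423
sugar = (2.0 − 1.0423)·4.0·17.5

67.0359 g


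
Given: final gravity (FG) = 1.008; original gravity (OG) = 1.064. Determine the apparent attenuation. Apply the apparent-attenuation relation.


AA = (OG − FG)/(OG − 1) · 100
AA = (1.064 − 1.008)/(1.064 − 1) · 100

87.5000 %


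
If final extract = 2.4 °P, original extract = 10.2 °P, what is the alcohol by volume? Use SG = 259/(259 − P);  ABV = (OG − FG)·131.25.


OG = 259/(259 − 10.2) = 1.0410
FG = 259/(259 − 2.4) = 1.0094
ABV = (1.0410 − 1.0094)·131.25

4.1532 % ABV


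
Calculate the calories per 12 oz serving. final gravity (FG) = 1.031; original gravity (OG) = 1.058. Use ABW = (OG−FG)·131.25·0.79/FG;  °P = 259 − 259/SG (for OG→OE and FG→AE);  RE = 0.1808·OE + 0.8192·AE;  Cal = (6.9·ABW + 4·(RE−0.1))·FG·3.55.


ABW = (1.058 − 1.031)·131.25·0.79/1.031 = 2.7154
OE = 259 − 259/1.058 = 14.1985 °P
AE = 259 − 259/1.031 = 7.7876 °P
RE = 0.1808·14.1985 + 0.8192·7.7876 = 8.9467 °P
Cal = (6.9·2.7154 + 4·(8.9467−0.1))·1.031·3.55

198.0924 kcal


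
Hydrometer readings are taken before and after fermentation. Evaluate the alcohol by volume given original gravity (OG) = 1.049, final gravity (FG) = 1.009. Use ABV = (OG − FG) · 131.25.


ABV = (1.049 − 1.009) · 131.25

5.2500 % ABV


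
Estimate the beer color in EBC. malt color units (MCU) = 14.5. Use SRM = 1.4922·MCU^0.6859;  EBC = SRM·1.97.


SRM = 1.4922·14.5^0.6859 = 9.3413
EBC = 9.3413·1.97

18.4024 EBC


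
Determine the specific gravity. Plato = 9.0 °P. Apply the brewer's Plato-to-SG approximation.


SG = 259/(259 − P)
SG = 259/(259 − 9.0)

1.0360


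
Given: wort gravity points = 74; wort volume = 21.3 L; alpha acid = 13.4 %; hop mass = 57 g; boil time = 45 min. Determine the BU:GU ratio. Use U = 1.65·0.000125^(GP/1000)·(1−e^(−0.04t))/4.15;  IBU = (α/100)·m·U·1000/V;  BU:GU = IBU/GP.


U = 1.65·0.000125^(74/1000)·(1−e^(−0.04·45))/4.15 = 0.1707
IBU = (13.4/100)·57·0.1707·1000/21.3 = 61.1981
BU:GU = 61.1981/74

0.8270


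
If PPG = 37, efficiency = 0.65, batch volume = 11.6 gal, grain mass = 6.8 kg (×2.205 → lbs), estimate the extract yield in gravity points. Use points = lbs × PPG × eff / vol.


lbs = 6.8 × 2.205 = 14.9940
points = 14.9940 × 37 × 0.65 / 11.6

31.0867 points


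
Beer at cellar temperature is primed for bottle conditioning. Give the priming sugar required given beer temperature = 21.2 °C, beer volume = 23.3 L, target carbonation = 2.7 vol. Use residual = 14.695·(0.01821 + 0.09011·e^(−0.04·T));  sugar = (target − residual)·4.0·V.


residual = 14.695·(0.01821 + 0.09011·e^(−0.04·21.2)) = 0.8347
sugar = (2.7 − 0.8347)·4.0·23.3

173.8462 g


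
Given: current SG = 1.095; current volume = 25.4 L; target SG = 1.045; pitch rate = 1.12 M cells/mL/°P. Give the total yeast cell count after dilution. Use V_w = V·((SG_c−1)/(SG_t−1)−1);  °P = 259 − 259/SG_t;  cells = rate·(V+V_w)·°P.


V_w = 25.4·((1.095−1)/(1.045−1)−1) = 28.2222
V_final = 25.4 + 28.2222 = 53.6222
°P = 259 − 259/1.045 = 11.1531
cells = 1.12·53.6222·11.1531

669.8211 billion cells


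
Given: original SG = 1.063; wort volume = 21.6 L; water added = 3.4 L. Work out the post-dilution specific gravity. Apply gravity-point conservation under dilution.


SG_new = 1 + (SG_old − 1)·V_old/(V_old + V_water)
pts = (1.063 − 1)·1000·21.6/(21.6 + 3.4) = 54.4320
SG_new = 1 + 54.4320/1000

1.0544


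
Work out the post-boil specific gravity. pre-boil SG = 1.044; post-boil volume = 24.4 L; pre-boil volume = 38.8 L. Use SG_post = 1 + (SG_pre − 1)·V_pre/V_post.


pts_pre = (1.044 − 1)·1000 = 44.0000
pts_post = 44.0000·38.8/24.4 = 69.9672
SG_post = 1 + 69.9672/1000

1.0700


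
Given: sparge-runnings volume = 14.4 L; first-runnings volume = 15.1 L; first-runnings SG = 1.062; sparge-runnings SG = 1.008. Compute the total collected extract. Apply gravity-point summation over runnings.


total = Σ (SG_i − 1)·1000·V_i
first = (1.062 − 1)·1000·15.1 = 936.2000
sparge = (1.008 − 1)·1000·14.4 = 115.2000
total = 936.2000 + 115.2000

1051.4000 gravity·L


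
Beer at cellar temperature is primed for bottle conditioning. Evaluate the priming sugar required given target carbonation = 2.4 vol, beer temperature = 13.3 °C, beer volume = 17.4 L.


residual = 14.695·(0.01821 + 0.09011·e^(−0.04·T));  sugar = (target − residual)·4.0·V
residual = 14.695·(0.01821 + 0.09011·e^(−0.04·13.3)) = 1.0454
sugar = (2.4 − 1.0454)·4.0·17.4

94.2767 g


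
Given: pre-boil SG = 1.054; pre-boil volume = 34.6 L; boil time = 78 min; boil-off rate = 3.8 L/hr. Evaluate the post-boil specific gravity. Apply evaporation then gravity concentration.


V_post = V_pre − rate·(t/60);  SG_post = 1 + (SG_pre−1)·V_pre/V_post
V_post = 34.6 − 3.8·(78/60) = 29.6600
SG_post = 1 + (1.054 − 1)·34.6/29.6600

1.0630


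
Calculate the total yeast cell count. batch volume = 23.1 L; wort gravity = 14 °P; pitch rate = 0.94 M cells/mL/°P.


cells (billions) = rate · V_L · °P
cells = 0.94 · 23.1 · 14

303.9960 billion cells


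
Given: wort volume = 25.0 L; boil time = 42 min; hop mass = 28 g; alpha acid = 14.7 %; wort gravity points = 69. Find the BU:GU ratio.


U = 1.65·0.000125^(GP/1000)·(1−e^(−0.04t))/4.15;  IBU = (α/100)·m·U·1000/V;  BU:GU = IBU/GP
U = 1.65·0.000125^(69/1000)·(1−e^(−0.04·42))/4.15 = 0.1740
IBU = (14.7/100)·28·0.1740·1000/25.0 = 28.6472
BU:GU = 28.6472/69

0.4152


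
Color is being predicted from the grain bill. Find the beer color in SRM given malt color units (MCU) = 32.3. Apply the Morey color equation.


SRM = 1.4922 · MCU^0.6859
SRM = 1.4922 · 32.3^0.6859

16.1804 SRM


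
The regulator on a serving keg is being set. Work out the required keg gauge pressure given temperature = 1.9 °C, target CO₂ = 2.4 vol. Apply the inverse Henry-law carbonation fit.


psi = vols/(0.01821 + 0.09011·e^(−0.04·T)) − 14.695
psi = 2.4/(0.01821 + 0.09011·e^(−0.04·1.9)) − 14.695

8.8979 psi


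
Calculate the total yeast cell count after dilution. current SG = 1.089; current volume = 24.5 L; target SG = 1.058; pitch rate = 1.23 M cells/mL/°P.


V_w = V·((SG_c−1)/(SG_t−1)−1);  °P = 259 − 259/SG_t;  cells = rate·(V+V_w)·°P
V_w = 24.5·((1.089−1)/(1.058−1)−1) = 13.0948
V_final = 24.5 + 13.0948 = 37.5948
°P = 259 − 259/1.058 = 14.1985
cells = 1.23·37.5948·14.1985

656.5613 billion cells


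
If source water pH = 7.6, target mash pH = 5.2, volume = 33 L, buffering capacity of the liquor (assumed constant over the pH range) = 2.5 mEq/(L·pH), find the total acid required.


acid = buffering capacity · (pH_source − pH_target) · V
acid = 2.5 · (7.6 − 5.2) · 33

198.0000 mEq


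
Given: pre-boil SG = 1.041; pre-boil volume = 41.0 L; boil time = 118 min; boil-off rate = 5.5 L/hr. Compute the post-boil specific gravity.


V_post = V_pre − rate·(t/60);  SG_post = 1 + (SG_pre−1)·V_pre/V_post
V_post = 41.0 − 5.5·(118/60) = 30.1833
SG_post = 1 + (1.041 − 1)·41.0/30.1833

1.0557


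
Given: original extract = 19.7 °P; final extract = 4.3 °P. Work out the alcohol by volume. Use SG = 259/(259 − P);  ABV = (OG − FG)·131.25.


OG = 259/(259 − 19.7) = 1.0823
FG = 259/(259 − 4.3) = 1.0169
ABV = (1.0823 − 1.0169)·131.25

8.5891 % ABV


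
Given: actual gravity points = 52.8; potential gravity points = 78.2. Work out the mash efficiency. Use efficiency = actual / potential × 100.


efficiency = 52.8 / 78.2 × 100

67.5192 %


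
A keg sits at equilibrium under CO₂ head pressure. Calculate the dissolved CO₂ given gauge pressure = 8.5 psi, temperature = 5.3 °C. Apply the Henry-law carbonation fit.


vols = (P + 14.695)·(0.01821 + 0.09011·e^(−0.04·T))
vols = (8.5 + 14.695)·(0.01821 + 0.09011·e^(−0.04·5.3))

2.1132 volumes


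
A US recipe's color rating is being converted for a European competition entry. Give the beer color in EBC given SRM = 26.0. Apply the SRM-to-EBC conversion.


EBC = SRM · 1.97
EBC = 26.0 · 1.97

51.2200 EBC


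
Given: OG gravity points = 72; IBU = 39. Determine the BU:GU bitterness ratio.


BU:GU = IBU / OG_points
BU:GU = 39 / 72

0.5417


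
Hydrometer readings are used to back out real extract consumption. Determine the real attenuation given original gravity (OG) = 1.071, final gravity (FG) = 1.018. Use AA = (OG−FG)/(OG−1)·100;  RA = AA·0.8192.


AA = (1.071 − 1.018)/(1.071 − 1)·100 = 74.6479
RA = 74.6479·0.8192

61.1515 %


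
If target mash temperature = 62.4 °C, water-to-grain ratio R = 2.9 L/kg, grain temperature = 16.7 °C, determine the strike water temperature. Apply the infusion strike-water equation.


T_strike = (0.41/R)·(T_mash − T_grain) + T_mash
T_strike = (0.41/2.9)·(62.4 − 16.7) + 62.4

68.8610 °C


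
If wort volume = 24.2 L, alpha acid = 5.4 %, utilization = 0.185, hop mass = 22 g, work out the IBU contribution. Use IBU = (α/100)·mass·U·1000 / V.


IBU = (5.4/100)·22·0.185·1000 / 24.2

9.0818 IBU


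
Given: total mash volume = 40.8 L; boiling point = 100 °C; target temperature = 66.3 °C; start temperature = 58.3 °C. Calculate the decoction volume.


V_dec = V_total·(T_target − T_start)/(T_boil − T_start)
V_dec = 40.8·(66.3 − 58.3)/(100 − 58.3)

7.8273 L


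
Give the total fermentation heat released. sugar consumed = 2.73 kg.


Q = m_sugar · 590 kJ/kg
Q = 2.73 · 590

1610.7000 kJ


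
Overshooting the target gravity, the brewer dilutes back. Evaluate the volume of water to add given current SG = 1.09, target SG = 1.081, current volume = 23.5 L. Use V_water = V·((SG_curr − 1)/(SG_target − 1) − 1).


V_water = 23.5·((1.09 − 1)/(1.081 − 1) − 1)

2.6111 L


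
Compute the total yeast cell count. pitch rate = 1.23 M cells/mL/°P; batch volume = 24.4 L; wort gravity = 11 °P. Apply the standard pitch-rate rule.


cells (billions) = rate · V_L · °P
cells = 1.23 · 24.4 · 11

330.1320 billion cells


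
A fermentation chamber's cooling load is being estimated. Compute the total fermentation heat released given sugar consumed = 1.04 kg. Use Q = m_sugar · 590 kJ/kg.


Q = 1.04 · 590

613.6000 kJ


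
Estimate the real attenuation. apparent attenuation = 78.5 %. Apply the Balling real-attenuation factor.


RA = AA · 0.8192
RA = 78.5 · 0.8192

64.3072 %


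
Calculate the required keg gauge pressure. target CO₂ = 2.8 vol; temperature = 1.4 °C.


psi = vols/(0.01821 + 0.09011·e^(−0.04·T)) − 14.695
psi = 2.8/(0.01821 + 0.09011·e^(−0.04·1.4)) − 14.695

12.3810 psi


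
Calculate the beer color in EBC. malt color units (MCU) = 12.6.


SRM = 1.4922·MCU^0.6859;  EBC = SRM·1.97
SRM = 1.4922·12.6^0.6859 = 8.4834
EBC = 8.4834·1.97

16.7123 EBC


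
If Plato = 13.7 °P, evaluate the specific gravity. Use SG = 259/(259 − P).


SG = 259/(259 − 13.7)

1.0558


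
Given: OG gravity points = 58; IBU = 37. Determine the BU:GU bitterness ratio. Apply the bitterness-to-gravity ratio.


BU:GU = IBU / OG_points
BU:GU = 37 / 58

0.6379


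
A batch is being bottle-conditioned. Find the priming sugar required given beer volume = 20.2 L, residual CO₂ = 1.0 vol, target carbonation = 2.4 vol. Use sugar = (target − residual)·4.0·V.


sugar = (2.4 − 1.0)·4.0·20.2

113.1200 g


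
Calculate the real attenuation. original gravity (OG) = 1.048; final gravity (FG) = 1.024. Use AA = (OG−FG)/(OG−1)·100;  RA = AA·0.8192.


AA = (1.048 − 1.024)/(1.048 − 1)·100 = 50.0000
RA = 50.0000·0.8192

40.9600 %


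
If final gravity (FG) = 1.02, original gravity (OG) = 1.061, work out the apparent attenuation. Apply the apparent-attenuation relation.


AA = (OG − FG)/(OG − 1) · 100
AA = (1.061 − 1.02)/(1.061 − 1) · 100

67.2131 %


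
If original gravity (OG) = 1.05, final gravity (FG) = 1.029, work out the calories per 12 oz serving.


ABW = (OG−FG)·131.25·0.79/FG;  °P = 259 − 259/SG (for OG→OE and FG→AE);  RE = 0.1808·OE + 0.8192·AE;  Cal = (6.9·ABW + 4·(RE−0.1))·FG·3.55
ABW = (1.05 − 1.029)·131.25·0.79/1.029 = 2.1161
OE = 259 − 259/1.05 = 12.3333 °P
AE = 259 − 259/1.029 = 7.2993 °P
RE = 0.1808·12.3333 + 0.8192·7.2993 = 8.2095 °P
Cal = (6.9·2.1161 + 4·(8.2095−0.1))·1.029·3.55

171.8303 kcal


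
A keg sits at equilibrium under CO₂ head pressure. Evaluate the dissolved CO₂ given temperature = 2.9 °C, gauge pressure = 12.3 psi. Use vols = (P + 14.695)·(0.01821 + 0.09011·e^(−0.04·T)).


vols = (12.3 + 14.695)·(0.01821 + 0.09011·e^(−0.04·2.9))

2.6577 volumes


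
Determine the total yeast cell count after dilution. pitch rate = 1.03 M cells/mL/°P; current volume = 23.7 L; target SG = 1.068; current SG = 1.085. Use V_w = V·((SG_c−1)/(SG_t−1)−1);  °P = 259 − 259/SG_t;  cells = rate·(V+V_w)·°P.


V_w = 23.7·((1.085−1)/(1.068−1)−1) = 5.9250
V_final = 23.7 + 5.9250 = 29.6250
°P = 259 − 259/1.068 = 16.4906
cells = 1.03·29.6250·16.4906

503.1912 billion cells


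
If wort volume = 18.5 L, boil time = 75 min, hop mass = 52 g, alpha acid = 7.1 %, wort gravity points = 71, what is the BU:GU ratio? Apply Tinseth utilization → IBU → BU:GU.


U = 1.65·0.000125^(GP/1000)·(1−e^(−0.04t))/4.15;  IBU = (α/100)·m·U·1000/V;  BU:GU = IBU/GP
U = 1.65·0.000125^(71/1000)·(1−e^(−0.04·75))/4.15 = 0.1996
IBU = (7.1/100)·52·0.1996·1000/18.5 = 39.8316
BU:GU = 39.8316/71

0.5610


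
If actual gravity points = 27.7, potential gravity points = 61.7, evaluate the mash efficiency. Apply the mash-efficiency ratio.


efficiency = actual / potential × 100
efficiency = 27.7 / 61.7 × 100

44.8947 %


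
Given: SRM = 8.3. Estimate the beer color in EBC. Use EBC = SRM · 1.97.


EBC = 8.3 · 1.97

16.3510 EBC


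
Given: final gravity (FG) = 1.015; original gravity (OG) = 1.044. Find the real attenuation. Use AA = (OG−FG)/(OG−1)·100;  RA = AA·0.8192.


AA = (1.044 − 1.015)/(1.044 − 1)·100 = 65.9091
RA = 65.9091·0.8192

53.9927 %


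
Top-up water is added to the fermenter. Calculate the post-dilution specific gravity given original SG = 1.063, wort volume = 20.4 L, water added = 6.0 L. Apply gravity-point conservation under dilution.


SG_new = 1 + (SG_old − 1)·V_old/(V_old + V_water)
pts = (1.063 − 1)·1000·20.4/(20.4 + 6.0) = 48.6818
SG_new = 1 + 48.6818/1000

1.0487


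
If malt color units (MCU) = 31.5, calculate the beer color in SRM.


SRM = 1.4922 · MCU^0.6859
SRM = 1.4922 · 31.5^0.6859

15.9044 SRM


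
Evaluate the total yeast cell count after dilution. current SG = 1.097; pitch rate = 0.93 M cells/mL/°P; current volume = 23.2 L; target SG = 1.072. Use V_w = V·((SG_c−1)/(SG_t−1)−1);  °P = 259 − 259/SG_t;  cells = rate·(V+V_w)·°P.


V_w = 23.2·((1.097−1)/(1.072−1)−1) = 8.0556
V_final = 23.2 + 8.0556 = 31.2556
°P = 259 − 259/1.072 = 17.3955
cells = 0.93·31.2556·17.3955

505.6472 billion cells


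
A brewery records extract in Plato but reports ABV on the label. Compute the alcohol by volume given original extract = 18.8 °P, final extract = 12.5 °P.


SG = 259/(259 − P);  ABV = (OG − FG)·131.25
OG = 259/(259 − 18.8) = 1.0783
FG = 259/(259 − 12.5) = 1.0507
ABV = (1.0783 − 1.0507)·131.25

3.6170 % ABV


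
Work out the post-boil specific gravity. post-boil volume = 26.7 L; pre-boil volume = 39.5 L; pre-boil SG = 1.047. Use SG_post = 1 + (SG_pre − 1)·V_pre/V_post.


pts_pre = (1.047 − 1)·1000 = 47.0000
pts_post = 47.0000·39.5/26.7 = 69.5318
SG_post = 1 + 69.5318/1000

1.0695


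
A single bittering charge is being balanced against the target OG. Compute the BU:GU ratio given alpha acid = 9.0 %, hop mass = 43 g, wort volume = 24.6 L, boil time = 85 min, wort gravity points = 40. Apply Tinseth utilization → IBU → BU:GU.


U = 1.65·0.000125^(GP/1000)·(1−e^(−0.04t))/4.15;  IBU = (α/100)·m·U·1000/V;  BU:GU = IBU/GP
U = 1.65·0.000125^(40/1000)·(1−e^(−0.04·85))/4.15 = 0.2683
IBU = (9.0/100)·43·0.2683·1000/24.6 = 42.2033
BU:GU = 42.2033/40

1.0551


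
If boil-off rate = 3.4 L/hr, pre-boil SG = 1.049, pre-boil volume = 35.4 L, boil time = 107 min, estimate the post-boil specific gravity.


V_post = V_pre − rate·(t/60);  SG_post = 1 + (SG_pre−1)·V_pre/V_post
V_post = 35.4 − 3.4·(107/60) = 29.3367
SG_post = 1 + (1.049 − 1)·35.4/29.3367

1.0591


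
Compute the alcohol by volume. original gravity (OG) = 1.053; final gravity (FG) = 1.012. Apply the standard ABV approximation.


ABV = (OG − FG) · 131.25
ABV = (1.053 − 1.012) · 131.25

5.3812 % ABV


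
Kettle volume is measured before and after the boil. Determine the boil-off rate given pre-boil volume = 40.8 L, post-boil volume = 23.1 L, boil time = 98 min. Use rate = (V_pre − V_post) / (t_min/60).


rate = (40.8 − 23.1) / (98/60)

10.8367 L/hr


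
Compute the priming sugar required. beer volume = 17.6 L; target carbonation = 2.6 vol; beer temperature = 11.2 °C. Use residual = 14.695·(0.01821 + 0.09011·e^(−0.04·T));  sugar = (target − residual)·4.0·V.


residual = 14.695·(0.01821 + 0.09011·e^(−0.04·11.2)) = 1.1136
sugar = (2.6 − 1.1136)·4.0·17.6

104.6417 g


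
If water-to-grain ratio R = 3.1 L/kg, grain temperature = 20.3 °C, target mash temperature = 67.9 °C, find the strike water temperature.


T_strike = (0.41/R)·(T_mash − T_grain) + T_mash
T_strike = (0.41/3.1)·(67.9 − 20.3) + 67.9

74.1955 °C


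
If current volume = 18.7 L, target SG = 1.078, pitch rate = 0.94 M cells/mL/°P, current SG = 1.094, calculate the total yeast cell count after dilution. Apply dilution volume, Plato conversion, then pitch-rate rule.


V_w = V·((SG_c−1)/(SG_t−1)−1);  °P = 259 − 259/SG_t;  cells = rate·(V+V_w)·°P
V_w = 18.7·((1.094−1)/(1.078−1)−1) = 3.8359
V_final = 18.7 + 3.8359 = 22.5359
°P = 259 − 259/1.078 = 18.7403
cells = 0.94·22.5359·18.7403

396.9889 billion cells


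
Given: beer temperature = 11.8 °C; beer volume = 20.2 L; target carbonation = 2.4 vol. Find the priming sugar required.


residual = 14.695·(0.01821 + 0.09011·e^(−0.04·T));  sugar = (target − residual)·4.0·V
residual = 14.695·(0.01821 + 0.09011·e^(−0.04·11.8)) = 1.0935
sugar = (2.4 − 1.0935)·4.0·20.2

105.5612 g


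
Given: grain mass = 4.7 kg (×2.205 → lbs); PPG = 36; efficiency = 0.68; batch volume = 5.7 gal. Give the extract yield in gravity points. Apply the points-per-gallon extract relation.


points = lbs × PPG × eff / vol
lbs = 4.7 × 2.205 = 10.3635
points = 10.3635 × 36 × 0.68 / 5.7

44.5085 points


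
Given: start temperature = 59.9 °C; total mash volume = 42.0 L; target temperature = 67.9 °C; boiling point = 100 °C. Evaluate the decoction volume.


V_dec = V_total·(T_target − T_start)/(T_boil − T_start)
V_dec = 42.0·(67.9 − 59.9)/(100 − 59.9)

8.3791 L


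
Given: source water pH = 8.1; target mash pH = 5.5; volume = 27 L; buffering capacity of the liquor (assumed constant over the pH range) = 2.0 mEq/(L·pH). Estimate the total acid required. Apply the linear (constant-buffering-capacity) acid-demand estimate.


acid = buffering capacity · (pH_source − pH_target) · V
acid = 2.0 · (8.1 − 5.5) · 27

140.4000 mEq


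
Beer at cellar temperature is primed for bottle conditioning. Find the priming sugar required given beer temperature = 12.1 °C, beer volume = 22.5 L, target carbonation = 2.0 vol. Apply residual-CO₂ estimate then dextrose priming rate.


residual = 14.695·(0.01821 + 0.09011·e^(−0.04·T));  sugar = (target − residual)·4.0·V
residual = 14.695·(0.01821 + 0.09011·e^(−0.04·12.1)) = 1.0837
sugar = (2.0 − 1.0837)·4.0·22.5

82.4673 g


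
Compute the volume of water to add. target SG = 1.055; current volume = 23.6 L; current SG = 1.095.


V_water = V·((SG_curr − 1)/(SG_target − 1) − 1)
V_water = 23.6·((1.095 − 1)/(1.055 − 1) − 1)

17.1636 L


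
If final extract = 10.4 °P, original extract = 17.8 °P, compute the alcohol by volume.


SG = 259/(259 − P);  ABV = (OG − FG)·131.25
OG = 259/(259 − 17.8) = 1.0738
FG = 259/(259 − 10.4) = 1.0418
ABV = (1.0738 − 1.0418)·131.25

4.1952 % ABV


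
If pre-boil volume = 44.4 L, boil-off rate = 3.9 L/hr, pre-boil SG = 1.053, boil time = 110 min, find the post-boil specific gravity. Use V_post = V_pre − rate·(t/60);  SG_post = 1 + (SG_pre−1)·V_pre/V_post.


V_post = 44.4 − 3.9·(110/60) = 37.2500
SG_post = 1 + (1.053 − 1)·44.4/37.2500

1.0632


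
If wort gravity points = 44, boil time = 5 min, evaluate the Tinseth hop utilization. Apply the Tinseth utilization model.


U = 1.65·0.000125^(GP/1000) · (1 − e^(−0.04·t))/4.15
bigness = 1.65·0.000125^(44/1000) = 1.1111
boil_factor = (1 − e^(−0.04·5))/4.15 = 0.0437
U = 1.1111 · 0.0437

0.0485


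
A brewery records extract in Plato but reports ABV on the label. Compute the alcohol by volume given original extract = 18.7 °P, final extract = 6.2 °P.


SG = 259/(259 − P);  ABV = (OG − FG)·131.25
OG = 259/(259 − 18.7) = 1.0778
FG = 259/(259 − 6.2) = 1.0245
ABV = (1.0778 − 1.0245)·131.25

6.9948 % ABV


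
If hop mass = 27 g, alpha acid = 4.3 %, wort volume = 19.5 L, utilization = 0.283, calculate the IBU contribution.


IBU = (α/100)·mass·U·1000 / V
IBU = (4.3/100)·27·0.283·1000 / 19.5

16.8494 IBU


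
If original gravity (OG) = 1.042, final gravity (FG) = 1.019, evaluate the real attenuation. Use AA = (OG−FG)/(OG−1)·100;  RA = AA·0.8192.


AA = (1.042 − 1.019)/(1.042 − 1)·100 = 54.7619
RA = 54.7619·0.8192

44.8610 %


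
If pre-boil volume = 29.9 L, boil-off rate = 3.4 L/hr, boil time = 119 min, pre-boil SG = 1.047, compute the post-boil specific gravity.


V_post = V_pre − rate·(t/60);  SG_post = 1 + (SG_pre−1)·V_pre/V_post
V_post = 29.9 − 3.4·(119/60) = 23.1567
SG_post = 1 + (1.047 − 1)·29.9/23.1567

1.0607


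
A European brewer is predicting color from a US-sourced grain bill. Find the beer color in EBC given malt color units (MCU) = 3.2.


SRM = 1.4922·MCU^0.6859;  EBC = SRM·1.97
SRM = 1.4922·3.2^0.6859 = 3.3137
EBC = 3.3137·1.97

6.5279 EBC


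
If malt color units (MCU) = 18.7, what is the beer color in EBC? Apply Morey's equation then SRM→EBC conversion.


SRM = 1.4922·MCU^0.6859;  EBC = SRM·1.97
SRM = 1.4922·18.7^0.6859 = 11.1220
EBC = 11.1220·1.97

21.9104 EBC


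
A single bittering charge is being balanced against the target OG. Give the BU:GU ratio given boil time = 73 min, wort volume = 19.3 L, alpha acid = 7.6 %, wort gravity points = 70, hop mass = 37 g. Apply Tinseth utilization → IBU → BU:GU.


U = 1.65·0.000125^(GP/1000)·(1−e^(−0.04t))/4.15;  IBU = (α/100)·m·U·1000/V;  BU:GU = IBU/GP
U = 1.65·0.000125^(70/1000)·(1−e^(−0.04·73))/4.15 = 0.2005
IBU = (7.6/100)·37·0.2005·1000/19.3 = 29.2145
BU:GU = 29.2145/70

0.4174


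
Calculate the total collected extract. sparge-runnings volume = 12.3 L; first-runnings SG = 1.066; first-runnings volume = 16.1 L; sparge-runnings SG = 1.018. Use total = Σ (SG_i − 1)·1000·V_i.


first = (1.066 − 1)·1000·16.1 = 1062.6000
sparge = (1.018 − 1)·1000·12.3 = 221.4000
total = 1062.6000 + 221.4000

1284.0000 gravity·L


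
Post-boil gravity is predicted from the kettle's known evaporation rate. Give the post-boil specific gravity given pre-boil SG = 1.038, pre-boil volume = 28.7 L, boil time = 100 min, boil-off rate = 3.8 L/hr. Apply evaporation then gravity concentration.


V_post = V_pre − rate·(t/60);  SG_post = 1 + (SG_pre−1)·V_pre/V_post
V_post = 28.7 − 3.8·(100/60) = 22.3667
SG_post = 1 + (1.038 − 1)·28.7/22.3667

1.0488


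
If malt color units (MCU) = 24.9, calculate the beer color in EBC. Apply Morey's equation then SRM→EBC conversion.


SRM = 1.4922·MCU^0.6859;  EBC = SRM·1.97
SRM = 1.4922·24.9^0.6859 = 13.5357
EBC = 13.5357·1.97

26.6653 EBC


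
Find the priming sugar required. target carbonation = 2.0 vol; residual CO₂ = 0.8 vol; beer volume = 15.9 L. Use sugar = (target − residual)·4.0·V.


sugar = (2.0 − 0.8)·4.0·15.9

76.3200 g


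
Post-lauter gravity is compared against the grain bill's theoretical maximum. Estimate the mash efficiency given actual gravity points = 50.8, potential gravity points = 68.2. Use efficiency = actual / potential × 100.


efficiency = 50.8 / 68.2 × 100

74.4868 %


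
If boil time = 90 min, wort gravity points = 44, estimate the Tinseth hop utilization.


U = 1.65·0.000125^(GP/1000) · (1 − e^(−0.04·t))/4.15
bigness = 1.65·0.000125^(44/1000) = 1.1111
boil_factor = (1 − e^(−0.04·90))/4.15 = 0.2344
U = 1.1111 · 0.2344

0.2604


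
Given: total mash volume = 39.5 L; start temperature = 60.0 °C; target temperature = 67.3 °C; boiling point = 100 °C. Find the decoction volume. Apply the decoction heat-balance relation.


V_dec = V_total·(T_target − T_start)/(T_boil − T_start)
V_dec = 39.5·(67.3 − 60.0)/(100 − 60.0)

7.2087 L


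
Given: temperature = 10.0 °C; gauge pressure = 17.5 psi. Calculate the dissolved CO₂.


vols = (P + 14.695)·(0.01821 + 0.09011·e^(−0.04·T))
vols = (17.5 + 14.695)·(0.01821 + 0.09011·e^(−0.04·10.0))

2.5309 volumes


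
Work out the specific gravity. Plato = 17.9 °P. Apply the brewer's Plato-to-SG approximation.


SG = 259/(259 − P)
SG = 259/(259 − 17.9)

1.0742


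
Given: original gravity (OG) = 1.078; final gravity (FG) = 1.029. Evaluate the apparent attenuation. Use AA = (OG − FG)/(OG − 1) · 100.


AA = (1.078 − 1.029)/(1.078 − 1) · 100

62.8205 %


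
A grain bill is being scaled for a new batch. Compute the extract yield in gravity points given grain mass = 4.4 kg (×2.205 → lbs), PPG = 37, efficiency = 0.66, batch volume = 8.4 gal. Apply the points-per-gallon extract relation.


points = lbs × PPG × eff / vol
lbs = 4.4 × 2.205 = 9.7020
points = 9.7020 × 37 × 0.66 / 8.4

28.2051 points


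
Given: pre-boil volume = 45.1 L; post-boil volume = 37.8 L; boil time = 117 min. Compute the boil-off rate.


rate = (V_pre − V_post) / (t_min/60)
rate = (45.1 − 37.8) / (117/60)

3.7436 L/hr


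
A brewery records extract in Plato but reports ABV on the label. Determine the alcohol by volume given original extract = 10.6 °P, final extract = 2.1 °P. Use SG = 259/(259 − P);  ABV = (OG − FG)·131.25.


OG = 259/(259 − 10.6) = 1.0427
FG = 259/(259 − 2.1) = 1.0082
ABV = (1.0427 − 1.0082)·131.25

4.5280 % ABV


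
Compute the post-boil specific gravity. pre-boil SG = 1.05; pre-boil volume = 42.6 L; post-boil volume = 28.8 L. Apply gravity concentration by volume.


SG_post = 1 + (SG_pre − 1)·V_pre/V_post
pts_pre = (1.05 − 1)·1000 = 50.0000
pts_post = 50.0000·42.6/28.8 = 73.9583
SG_post = 1 + 73.9583/1000

1.0740


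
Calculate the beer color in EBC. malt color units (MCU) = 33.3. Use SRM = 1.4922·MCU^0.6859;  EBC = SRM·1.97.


SRM = 1.4922·33.3^0.6859 = 16.5223
EBC = 16.5223·1.97

32.5490 EBC


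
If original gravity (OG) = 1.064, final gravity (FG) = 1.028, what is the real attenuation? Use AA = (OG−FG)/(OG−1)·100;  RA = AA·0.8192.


AA = (1.064 − 1.028)/(1.064 − 1)·100 = 56.2500
RA = 56.2500·0.8192

46.0800 %


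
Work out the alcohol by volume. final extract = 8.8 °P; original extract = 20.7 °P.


SG = 259/(259 − P);  ABV = (OG − FG)·131.25
OG = 259/(259 − 20.7) = 1.0869
FG = 259/(259 − 8.8) = 1.0352
ABV = (1.0869 − 1.0352)·131.25

6.7848 % ABV


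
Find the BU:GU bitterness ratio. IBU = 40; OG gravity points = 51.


BU:GU = IBU / OG_points
BU:GU = 40 / 51

0.7843


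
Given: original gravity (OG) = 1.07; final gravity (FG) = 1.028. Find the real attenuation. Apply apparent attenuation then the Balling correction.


AA = (OG−FG)/(OG−1)·100;  RA = AA·0.8192
AA = (1.07 − 1.028)/(1.07 − 1)·100 = 60.0000
RA = 60.0000·0.8192

49.1520 %


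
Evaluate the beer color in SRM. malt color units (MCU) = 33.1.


SRM = 1.4922 · MCU^0.6859
SRM = 1.4922 · 33.1^0.6859

16.4542 SRM


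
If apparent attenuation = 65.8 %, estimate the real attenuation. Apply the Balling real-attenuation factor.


RA = AA · 0.8192
RA = 65.8 · 0.8192

53.9034 %


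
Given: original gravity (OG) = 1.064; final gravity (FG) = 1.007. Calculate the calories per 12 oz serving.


ABW = (OG−FG)·131.25·0.79/FG;  °P = 259 − 259/SG (for OG→OE and FG→AE);  RE = 0.1808·OE + 0.8192·AE;  Cal = (6.9·ABW + 4·(RE−0.1))·FG·3.55
ABW = (1.064 − 1.007)·131.25·0.79/1.007 = 5.8691
OE = 259 − 259/1.064 = 15.5789 °P
AE = 259 − 259/1.007 = 1.8004 °P
RE = 0.1808·15.5789 + 0.8192·1.8004 = 4.2916 °P
Cal = (6.9·5.8691 + 4·(4.2916−0.1))·1.007·3.55

204.7068 kcal
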